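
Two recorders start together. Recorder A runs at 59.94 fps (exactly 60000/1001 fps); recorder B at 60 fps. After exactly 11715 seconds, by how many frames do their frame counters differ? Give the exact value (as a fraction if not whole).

A emits 60000/1001 × 11715 = 63900000/91 frames; B emits 60 × 11715 = 702900.
Difference = 63900/91 frames (≈ 702.1978); B is ahead of A.

63900/91 frames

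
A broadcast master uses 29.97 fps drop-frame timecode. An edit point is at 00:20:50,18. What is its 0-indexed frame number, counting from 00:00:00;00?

As if non-drop at 30 labels/s: (0 × 3600 + 20 × 60 + 50) × 30 + 18 = 37518.
Minute boundaries passed: 20; those not divisible by 10: 20 − 2 = 18; dropped labels = 2 × 18 = 36.
Actual frame index = 37518 − 36 = 37482.

37482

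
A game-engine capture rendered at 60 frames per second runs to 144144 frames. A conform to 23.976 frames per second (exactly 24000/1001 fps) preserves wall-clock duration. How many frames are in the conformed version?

57600 frames

Target frames = source frames × (target rate / source rate) = 144144 × (24000/1001)/(60) = 144144 × 400/1001 = 57600.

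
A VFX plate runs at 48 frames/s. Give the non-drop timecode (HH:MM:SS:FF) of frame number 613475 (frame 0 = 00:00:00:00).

613475 ÷ 48 = 12780 full seconds, remainder 35 frames.
12780 s = 3 h 33 min 0 s.
Timecode: 03:33:00:35.

03:33:00:35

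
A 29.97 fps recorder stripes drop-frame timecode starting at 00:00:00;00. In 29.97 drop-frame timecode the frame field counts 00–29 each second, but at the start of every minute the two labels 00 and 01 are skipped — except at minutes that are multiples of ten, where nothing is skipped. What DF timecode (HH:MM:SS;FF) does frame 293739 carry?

Each 10-minute DF block holds 10 × 60 × 30 − 9 × 2 = 17982 frames. 293739 ÷ 17982 → 16 full blocks, remainder 6027.
Within the partial block the first minute is 1800 frames and each further minute 1798, so 3 further minute boundaries passed. Total skipped labels = 18 × 16 + 2 × 3 = 294.
Non-drop label index = 293739 + 294 = 294033; at 30 labels/s that is 02:43:21:03, i.e. DF 02:43:21;03.

02:43:21;03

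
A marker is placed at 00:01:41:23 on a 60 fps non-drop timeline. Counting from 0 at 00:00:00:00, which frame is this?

Total seconds to the label: (0 × 3600 + 1 × 60 + 41) = 101.
Frame index = 101 × 60 + 23 = 6083.

6083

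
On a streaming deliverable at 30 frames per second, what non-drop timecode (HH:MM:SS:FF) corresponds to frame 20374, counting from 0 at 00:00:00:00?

20374 ÷ 30 = 679 full seconds, remainder 4 frames.
679 s = 0 h 11 min 19 s.
Timecode: 00:11:19:04.

00:11:19:04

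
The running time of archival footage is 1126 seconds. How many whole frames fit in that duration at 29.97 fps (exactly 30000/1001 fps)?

Frames = 1126 × 30000/1001 = 33780000/1001 ≈ 33746.2537.
Complete frames: 33746.

33746 frames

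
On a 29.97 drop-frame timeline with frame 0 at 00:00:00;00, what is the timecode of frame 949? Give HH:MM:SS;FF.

00:00:31;19

Each 10-minute DF block holds 10 × 60 × 30 − 9 × 2 = 17982 frames. 949 ÷ 17982 → 0 full blocks, remainder 949.
Within the partial block the first minute is 1800 frames and each further minute 1798, so 0 further minute boundaries passed. Total skipped labels = 18 × 0 + 2 × 0 = 0.
Non-drop label index = 949 + 0 = 949; at 30 labels/s that is 00:00:31:19, i.e. DF 00:00:31;19.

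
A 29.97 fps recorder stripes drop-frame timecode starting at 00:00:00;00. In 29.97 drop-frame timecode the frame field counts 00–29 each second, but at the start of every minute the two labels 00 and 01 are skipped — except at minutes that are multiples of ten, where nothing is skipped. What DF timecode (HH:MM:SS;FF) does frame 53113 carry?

00:29:32;07

Ten DF minutes hold 17982 frames, so frame 53113 lies in block 2 (frames 35964–53945) with 17149 frames into that block.
The block's first minute is 1800 frames and the rest 1798 each; 17149 frames reaches minute 9, so 2 × 18 + 9 × 2 = 54 labels have been skipped so far.
Adding those back, label number 53113 + 54 = 53167 at 30 labels/s is 1772 s + 7 f = 0 h 29 min 32 s frame 7, i.e. 00:29:32;07.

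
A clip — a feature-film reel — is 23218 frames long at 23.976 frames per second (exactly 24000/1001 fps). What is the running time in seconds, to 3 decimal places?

Running time = 23218 × 1001/24000 = 11620609/12000 s ≈ 968.384 s.

968.384 seconds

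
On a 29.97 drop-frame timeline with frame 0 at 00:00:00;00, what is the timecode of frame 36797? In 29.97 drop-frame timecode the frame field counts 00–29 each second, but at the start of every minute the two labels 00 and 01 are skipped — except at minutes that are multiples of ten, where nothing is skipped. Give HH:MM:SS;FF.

00:20:27;23

Each 10-minute DF block holds 10 × 60 × 30 − 9 × 2 = 17982 frames. 36797 ÷ 17982 → 2 full blocks, remainder 833.
Within the partial block the first minute is 1800 frames and each further minute 1798, so 0 further minute boundaries passed. Total skipped labels = 18 × 2 + 2 × 0 = 36.
Non-drop label index = 36797 + 36 = 36833; at 30 labels/s that is 00:20:27:23, i.e. DF 00:20:27;23.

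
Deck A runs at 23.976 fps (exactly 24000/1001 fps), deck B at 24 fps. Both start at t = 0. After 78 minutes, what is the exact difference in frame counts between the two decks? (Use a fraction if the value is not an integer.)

78 min = 4680 s.
A emits 24000/1001 × 4680 = 8640000/77 frames; B emits 24 × 4680 = 112320.
Difference = 8640/77 frames (≈ 112.2078); B is ahead of A.

8640/77 frames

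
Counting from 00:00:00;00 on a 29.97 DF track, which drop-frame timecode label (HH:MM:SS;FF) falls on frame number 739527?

06:51:15;17

Each 10-minute DF block holds 10 × 60 × 30 − 9 × 2 = 17982 frames. 739527 ÷ 17982 → 41 full blocks, remainder 2265.
Within the partial block the first minute is 1800 frames and each further minute 1798, so 1 further minute boundary passed. Total skipped labels = 18 × 41 + 2 × 1 = 740.
Non-drop label index = 739527 + 740 = 740267; at 30 labels/s that is 06:51:15:17, i.e. DF 06:51:15;17.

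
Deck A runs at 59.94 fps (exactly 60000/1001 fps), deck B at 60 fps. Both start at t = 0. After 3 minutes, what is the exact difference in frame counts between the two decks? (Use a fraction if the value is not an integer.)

10800/1001 frames

3 min = 180 s.
A emits 60000/1001 × 180 = 10800000/1001 frames; B emits 60 × 180 = 10800.
Difference = 10800/1001 frames (≈ 10.7892); B is ahead of A.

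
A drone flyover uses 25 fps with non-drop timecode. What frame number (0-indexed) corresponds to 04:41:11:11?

421786

Total seconds to the label: (4 × 3600 + 41 × 60 + 11) = 16871.
Frame index = 16871 × 25 + 11 = 421786.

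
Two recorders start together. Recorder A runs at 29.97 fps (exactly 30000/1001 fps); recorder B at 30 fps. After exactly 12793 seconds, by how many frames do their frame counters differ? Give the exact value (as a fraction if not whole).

34890/91 frames

A emits 30000/1001 × 12793 = 34890000/91 frames; B emits 30 × 12793 = 383790.
Difference = 34890/91 frames (≈ 383.4066); B is ahead of A.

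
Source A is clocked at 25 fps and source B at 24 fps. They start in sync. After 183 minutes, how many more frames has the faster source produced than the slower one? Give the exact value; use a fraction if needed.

10980 frames

183 min = 10980 s.
A emits 25 × 10980 = 274500 frames; B emits 24 × 10980 = 263520.
Difference = 10980 frames; B is behind A.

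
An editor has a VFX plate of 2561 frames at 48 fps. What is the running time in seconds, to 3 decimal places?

Running time = 2561 × 1/48 = 2561/48 s ≈ 53.354 s.

53.354 seconds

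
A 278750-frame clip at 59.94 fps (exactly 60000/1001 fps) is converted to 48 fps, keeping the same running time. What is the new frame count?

223223 frames

Target frames = source frames × (target rate / source rate) = 278750 × (48)/(60000/1001) = 278750 × 1001/1250 = 223223.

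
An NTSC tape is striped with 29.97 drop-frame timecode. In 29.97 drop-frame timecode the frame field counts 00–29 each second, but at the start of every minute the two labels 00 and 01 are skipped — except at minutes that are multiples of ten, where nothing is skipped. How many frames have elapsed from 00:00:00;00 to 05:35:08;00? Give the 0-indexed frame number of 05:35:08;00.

As if non-drop at 30 labels/s: (5 × 3600 + 35 × 60 + 8) × 30 + 0 = 603240.
Minute boundaries passed: 335; those not divisible by 10: 335 − 33 = 302; dropped labels = 2 × 302 = 604.
Actual frame index = 603240 − 604 = 602636.

602636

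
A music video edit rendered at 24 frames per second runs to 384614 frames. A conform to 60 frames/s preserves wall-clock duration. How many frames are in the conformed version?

Target frames = source frames × (target rate / source rate) = 384614 × (60)/(24) = 384614 × 5/2 = 961535.

961535 frames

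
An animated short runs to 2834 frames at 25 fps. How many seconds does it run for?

113.36 seconds

Running time = 2834 / (25) = 113.36 s.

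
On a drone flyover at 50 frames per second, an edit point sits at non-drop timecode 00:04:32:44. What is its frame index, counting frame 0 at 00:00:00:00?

13644

Total seconds to the label: (0 × 3600 + 4 × 60 + 32) = 272.
Frame index = 272 × 50 + 44 = 13644.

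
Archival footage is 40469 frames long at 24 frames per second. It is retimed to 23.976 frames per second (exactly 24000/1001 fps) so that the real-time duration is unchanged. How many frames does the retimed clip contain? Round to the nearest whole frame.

Frames at target rate = 40469 × (24000/1001) / (24) = 283000/7 ≈ 40428.571.
Nearest whole frame: 40429.

40429 frames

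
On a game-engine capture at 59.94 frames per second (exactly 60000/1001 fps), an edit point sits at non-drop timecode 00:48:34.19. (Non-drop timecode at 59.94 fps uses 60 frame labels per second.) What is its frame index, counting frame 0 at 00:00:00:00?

frame 174859

Total seconds to the label: (0 × 3600 + 48 × 60 + 34) = 2914.
Frame index = 2914 × 60 + 19 = 174859.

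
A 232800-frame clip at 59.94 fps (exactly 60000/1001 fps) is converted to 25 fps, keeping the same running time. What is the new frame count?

97097 frames

Target frames = source frames × (target rate / source rate) = 232800 × (25)/(60000/1001) = 232800 × 1001/2400 = 97097.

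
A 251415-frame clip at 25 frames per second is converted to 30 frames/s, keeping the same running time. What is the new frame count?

Target frames = source frames × (target rate / source rate) = 251415 × (30)/(25) = 251415 × 6/5 = 301698.

301698 frames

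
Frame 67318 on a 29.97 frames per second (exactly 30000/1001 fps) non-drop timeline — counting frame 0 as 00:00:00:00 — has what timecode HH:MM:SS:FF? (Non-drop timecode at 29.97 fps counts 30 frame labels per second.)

00:37:23:28

67318 ÷ 30 = 2243 full seconds, remainder 28 frames.
2243 s = 0 h 37 min 23 s.
Timecode: 00:37:23:28.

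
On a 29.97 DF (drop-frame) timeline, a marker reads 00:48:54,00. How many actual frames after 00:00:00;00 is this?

Complete 10-minute blocks: 4, each 17982 frames → 71928.
Remaining 8 whole minutes in the current block: 1800 + 7 × 1798 = 14386 frames.
Within the current minute: 54 × 30 + 0 − 2 = 1618 (labels ;00/;01 skipped at this minute). Total = 71928 + 14386 + 1618 = 87932.

87932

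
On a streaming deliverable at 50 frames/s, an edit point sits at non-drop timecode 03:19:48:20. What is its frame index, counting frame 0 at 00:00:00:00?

Total seconds to the label: (3 × 3600 + 19 × 60 + 48) = 11988.
Frame index = 11988 × 50 + 20 = 599420.

frame 599420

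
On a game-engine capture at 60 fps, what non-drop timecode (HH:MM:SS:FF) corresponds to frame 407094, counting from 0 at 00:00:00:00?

01:53:04:54

407094 ÷ 60 = 6784 full seconds, remainder 54 frames.
6784 s = 1 h 53 min 4 s.
Timecode: 01:53:04:54.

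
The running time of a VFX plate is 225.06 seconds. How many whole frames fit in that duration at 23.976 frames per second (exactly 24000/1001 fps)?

Frames = 225.06 × 24000/1001 = 491040/91 ≈ 5396.0440.
Complete frames: 5396.

5396 frames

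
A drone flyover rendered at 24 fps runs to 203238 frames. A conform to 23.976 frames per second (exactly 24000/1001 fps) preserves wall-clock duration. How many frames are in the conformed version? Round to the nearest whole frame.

203035 frames

Frames at target rate = 203238 × (24000/1001) / (24) = 29034000/143 ≈ 203034.965.
Nearest whole frame: 203035.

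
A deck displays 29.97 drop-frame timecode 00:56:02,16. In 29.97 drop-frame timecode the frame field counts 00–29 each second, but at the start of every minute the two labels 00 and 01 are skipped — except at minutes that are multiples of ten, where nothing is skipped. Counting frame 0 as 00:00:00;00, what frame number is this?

100774

As if non-drop at 30 labels/s: (0 × 3600 + 56 × 60 + 2) × 30 + 16 = 100876.
Minute boundaries passed: 56; those not divisible by 10: 56 − 5 = 51; dropped labels = 2 × 51 = 102.
Actual frame index = 100876 − 102 = 100774.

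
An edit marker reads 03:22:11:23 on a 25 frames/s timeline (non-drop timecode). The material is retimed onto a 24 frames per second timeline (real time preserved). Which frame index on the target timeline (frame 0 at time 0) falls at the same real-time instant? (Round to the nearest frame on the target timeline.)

Source frame index: (3×3600 + 22×60 + 11) × 25 + 23 = 303298.
Real time: 303298 / (25) = 303298/25 s.
Target frame: (303298/25) × (24) = 7279152/25 ≈ 291166.080 → 291166.

frame 291166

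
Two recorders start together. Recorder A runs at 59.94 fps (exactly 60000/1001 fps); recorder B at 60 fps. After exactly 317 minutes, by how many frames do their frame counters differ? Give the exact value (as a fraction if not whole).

1141200/1001 frames

317 min = 19020 s.
A emits 60000/1001 × 19020 = 1141200000/1001 frames; B emits 60 × 19020 = 1141200.
Difference = 1141200/1001 frames (≈ 1140.0599); B is ahead of A.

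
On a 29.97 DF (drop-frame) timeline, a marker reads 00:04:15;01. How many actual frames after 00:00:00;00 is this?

7643

As if non-drop at 30 labels/s: (0 × 3600 + 4 × 60 + 15) × 30 + 1 = 7651.
Minute boundaries passed: 4; those not divisible by 10: 4 − 0 = 4; dropped labels = 2 × 4 = 8.
Actual frame index = 7651 − 8 = 7643.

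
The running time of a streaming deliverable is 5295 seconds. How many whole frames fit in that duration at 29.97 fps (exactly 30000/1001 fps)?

Frames = 5295 × 30000/1001 = 158850000/1001 ≈ 158691.3087.
Complete frames: 158691.

158691 frames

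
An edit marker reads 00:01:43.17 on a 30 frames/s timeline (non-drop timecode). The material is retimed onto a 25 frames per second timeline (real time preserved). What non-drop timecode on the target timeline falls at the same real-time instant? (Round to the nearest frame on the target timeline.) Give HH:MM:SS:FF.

00:01:43:14

Source frame index: (0×3600 + 1×60 + 43) × 30 + 17 = 3107.
Real time: 3107 / (30) = 3107/30 s.
Target frame: (3107/30) × (25) = 15535/6 ≈ 2589.167 → 2589.
At 25 labels/s: frame 2589 → 00:01:43:14.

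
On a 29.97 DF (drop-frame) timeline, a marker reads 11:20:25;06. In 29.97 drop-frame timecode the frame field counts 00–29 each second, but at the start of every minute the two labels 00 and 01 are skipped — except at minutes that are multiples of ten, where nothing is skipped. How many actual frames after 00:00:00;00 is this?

1223532

Complete 10-minute blocks: 68, each 17982 frames → 1222776.
Remaining 0 whole minutes in the current block: 0 frames.
Within the current minute: 25 × 30 + 6 = 756. Total = 1222776 + 0 + 756 = 1223532.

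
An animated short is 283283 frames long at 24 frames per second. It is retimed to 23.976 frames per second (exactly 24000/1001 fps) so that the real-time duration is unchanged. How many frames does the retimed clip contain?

Target frames = source frames × (target rate / source rate) = 283283 × (24000/1001)/(24) = 283283 × 1000/1001 = 283000.

283000 frames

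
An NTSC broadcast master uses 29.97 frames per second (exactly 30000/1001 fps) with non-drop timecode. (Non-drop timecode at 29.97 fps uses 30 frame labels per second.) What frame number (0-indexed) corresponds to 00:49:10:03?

Total seconds to the label: (0 × 3600 + 49 × 60 + 10) = 2950.
Frame index = 2950 × 30 + 3 = 88503.

frame 88503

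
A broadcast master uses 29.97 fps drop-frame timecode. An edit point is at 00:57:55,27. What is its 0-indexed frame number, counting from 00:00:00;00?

104173

Complete 10-minute blocks: 5, each 17982 frames → 89910.
Remaining 7 whole minutes in the current block: 1800 + 6 × 1798 = 12588 frames.
Within the current minute: 55 × 30 + 27 − 2 = 1675 (labels ;00/;01 skipped at this minute). Total = 89910 + 12588 + 1675 = 104173.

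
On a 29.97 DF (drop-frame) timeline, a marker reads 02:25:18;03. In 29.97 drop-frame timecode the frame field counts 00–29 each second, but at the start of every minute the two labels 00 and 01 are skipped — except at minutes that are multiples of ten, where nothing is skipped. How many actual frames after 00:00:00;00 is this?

As if non-drop at 30 labels/s: (2 × 3600 + 25 × 60 + 18) × 30 + 3 = 261543.
Minute boundaries passed: 145; those not divisible by 10: 145 − 14 = 131; dropped labels = 2 × 131 = 262.
Actual frame index = 261543 − 262 = 261281.

261281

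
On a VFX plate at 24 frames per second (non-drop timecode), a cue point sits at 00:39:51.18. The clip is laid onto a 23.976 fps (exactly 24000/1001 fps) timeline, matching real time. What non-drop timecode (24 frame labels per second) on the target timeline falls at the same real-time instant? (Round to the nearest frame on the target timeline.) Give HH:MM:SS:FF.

00:39:49:09

Source frame index: (0×3600 + 39×60 + 51) × 24 + 18 = 57402.
Real time: 57402 / (24) = 9567/4 s.
Target frame: (9567/4) × (24000/1001) = 57402000/1001 ≈ 57344.655 → 57345.
At 24 labels/s: frame 57345 → 00:39:49:09.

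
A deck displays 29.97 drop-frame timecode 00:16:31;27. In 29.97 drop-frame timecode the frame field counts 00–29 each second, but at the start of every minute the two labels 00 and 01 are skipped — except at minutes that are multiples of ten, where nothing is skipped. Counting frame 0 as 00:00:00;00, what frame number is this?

Complete 10-minute blocks: 1, each 17982 frames → 17982.
Remaining 6 whole minutes in the current block: 1800 + 5 × 1798 = 10790 frames.
Within the current minute: 31 × 30 + 27 − 2 = 955 (labels ;00/;01 skipped at this minute). Total = 17982 + 10790 + 955 = 29727.

29727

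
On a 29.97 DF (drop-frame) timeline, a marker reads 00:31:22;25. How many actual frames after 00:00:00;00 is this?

56429

Complete 10-minute blocks: 3, each 17982 frames → 53946.
Remaining 1 whole minute in the current block: 1800 + 0 × 1798 = 1800 frames.
Within the current minute: 22 × 30 + 25 − 2 = 683 (labels ;00/;01 skipped at this minute). Total = 53946 + 1800 + 683 = 56429.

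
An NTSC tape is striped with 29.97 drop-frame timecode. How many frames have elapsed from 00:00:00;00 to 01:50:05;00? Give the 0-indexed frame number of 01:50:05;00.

As if non-drop at 30 labels/s: (1 × 3600 + 50 × 60 + 5) × 30 + 0 = 198150.
Minute boundaries passed: 110; those not divisible by 10: 110 − 11 = 99; dropped labels = 2 × 99 = 198.
Actual frame index = 198150 − 198 = 197952.

197952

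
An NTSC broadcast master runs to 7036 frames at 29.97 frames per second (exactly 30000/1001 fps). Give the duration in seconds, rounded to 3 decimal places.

234.768 seconds

Running time = 7036 × 1001/30000 = 1760759/7500 s ≈ 234.768 s.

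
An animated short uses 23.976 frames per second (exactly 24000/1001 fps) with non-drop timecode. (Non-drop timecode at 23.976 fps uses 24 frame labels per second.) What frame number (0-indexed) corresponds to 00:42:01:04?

frame 60508

Total seconds to the label: (0 × 3600 + 42 × 60 + 1) = 2521.
Frame index = 2521 × 24 + 4 = 60508.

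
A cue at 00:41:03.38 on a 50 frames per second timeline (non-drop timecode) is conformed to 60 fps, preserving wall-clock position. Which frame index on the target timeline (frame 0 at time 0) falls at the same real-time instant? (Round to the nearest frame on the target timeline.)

Source frame index: (0×3600 + 41×60 + 3) × 50 + 38 = 123188.
Real time: 123188 / (50) = 61594/25 s.
Target frame: (61594/25) × (60) = 739128/5 ≈ 147825.600 → 147826.

frame 147826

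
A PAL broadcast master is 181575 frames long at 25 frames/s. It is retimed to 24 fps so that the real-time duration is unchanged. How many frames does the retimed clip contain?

174312 frames

Target frames = source frames × (target rate / source rate) = 181575 × (24)/(25) = 181575 × 24/25 = 174312.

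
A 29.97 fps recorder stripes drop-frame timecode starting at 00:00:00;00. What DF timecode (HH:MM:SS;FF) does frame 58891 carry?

00:32:44;29

Ten DF minutes hold 17982 frames, so frame 58891 lies in block 3 (frames 53946–71927) with 4945 frames into that block.
The block's first minute is 1800 frames and the rest 1798 each; 4945 frames reaches minute 2, so 3 × 18 + 2 × 2 = 58 labels have been skipped so far.
Adding those back, label number 58891 + 58 = 58949 at 30 labels/s is 1964 s + 29 f = 0 h 32 min 44 s frame 29, i.e. 00:32:44;29.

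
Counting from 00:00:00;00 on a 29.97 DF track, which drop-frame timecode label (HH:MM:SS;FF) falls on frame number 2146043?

Each 10-minute DF block holds 10 × 60 × 30 − 9 × 2 = 17982 frames. 2146043 ÷ 17982 → 119 full blocks, remainder 6185.
Within the partial block the first minute is 1800 frames and each further minute 1798, so 3 further minute boundaries passed. Total skipped labels = 18 × 119 + 2 × 3 = 2148.
Non-drop label index = 2146043 + 2148 = 2148191; at 30 labels/s that is 19:53:26:11, i.e. DF 19:53:26;11.

19:53:26;11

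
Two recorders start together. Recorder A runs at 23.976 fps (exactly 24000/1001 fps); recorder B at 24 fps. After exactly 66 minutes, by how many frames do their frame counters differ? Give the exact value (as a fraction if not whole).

8640/91 frames

66 min = 3960 s.
A emits 24000/1001 × 3960 = 8640000/91 frames; B emits 24 × 3960 = 95040.
Difference = 8640/91 frames (≈ 94.9451); B is ahead of A.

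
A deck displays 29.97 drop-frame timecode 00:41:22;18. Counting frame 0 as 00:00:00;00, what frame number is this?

Complete 10-minute blocks: 4, each 17982 frames → 71928.
Remaining 1 whole minute in the current block: 1800 + 0 × 1798 = 1800 frames.
Within the current minute: 22 × 30 + 18 − 2 = 676 (labels ;00/;01 skipped at this minute). Total = 71928 + 1800 + 676 = 74404.

74404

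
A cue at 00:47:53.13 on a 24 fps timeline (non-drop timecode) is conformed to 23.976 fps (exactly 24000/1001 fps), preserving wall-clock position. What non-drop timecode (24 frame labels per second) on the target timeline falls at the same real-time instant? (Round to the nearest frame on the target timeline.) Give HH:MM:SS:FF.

Source frame index: (0×3600 + 47×60 + 53) × 24 + 13 = 68965.
Real time: 68965 / (24) = 68965/24 s.
Target frame: (68965/24) × (24000/1001) = 5305000/77 ≈ 68896.104 → 68896.
At 24 labels/s: frame 68896 → 00:47:50:16.

00:47:50:16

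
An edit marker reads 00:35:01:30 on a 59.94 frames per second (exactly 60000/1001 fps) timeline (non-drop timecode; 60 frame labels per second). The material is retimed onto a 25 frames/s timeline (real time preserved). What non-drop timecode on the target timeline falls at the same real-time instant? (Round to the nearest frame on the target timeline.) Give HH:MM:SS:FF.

Source frame index: (0×3600 + 35×60 + 1) × 60 + 30 = 126090.
Real time: 126090 / (60000/1001) = 4207203/2000 s.
Target frame: (4207203/2000) × (25) = 4207203/80 ≈ 52590.037 → 52590.
At 25 labels/s: frame 52590 → 00:35:03:15.

00:35:03:15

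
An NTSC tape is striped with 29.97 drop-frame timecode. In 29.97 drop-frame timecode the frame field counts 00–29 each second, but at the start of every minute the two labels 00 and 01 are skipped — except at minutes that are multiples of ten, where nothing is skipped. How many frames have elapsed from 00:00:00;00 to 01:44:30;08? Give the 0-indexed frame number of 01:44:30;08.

Complete 10-minute blocks: 10, each 17982 frames → 179820.
Remaining 4 whole minutes in the current block: 1800 + 3 × 1798 = 7194 frames.
Within the current minute: 30 × 30 + 8 − 2 = 906 (labels ;00/;01 skipped at this minute). Total = 179820 + 7194 + 906 = 187920.

187920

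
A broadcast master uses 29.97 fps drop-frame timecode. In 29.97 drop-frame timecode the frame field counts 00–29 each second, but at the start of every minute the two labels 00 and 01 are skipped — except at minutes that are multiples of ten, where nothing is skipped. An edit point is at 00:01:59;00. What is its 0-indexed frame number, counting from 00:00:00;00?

3568

Complete 10-minute blocks: 0, each 17982 frames → 0.
Remaining 1 whole minute in the current block: 1800 + 0 × 1798 = 1800 frames.
Within the current minute: 59 × 30 + 0 − 2 = 1768 (labels ;00/;01 skipped at this minute). Total = 0 + 1800 + 1768 = 3568.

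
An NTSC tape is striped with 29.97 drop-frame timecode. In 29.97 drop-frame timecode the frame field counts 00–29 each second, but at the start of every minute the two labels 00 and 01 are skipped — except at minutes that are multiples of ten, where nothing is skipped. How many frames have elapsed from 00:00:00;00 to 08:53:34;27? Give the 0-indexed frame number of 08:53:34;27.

Complete 10-minute blocks: 53, each 17982 frames → 953046.
Remaining 3 whole minutes in the current block: 1800 + 2 × 1798 = 5396 frames.
Within the current minute: 34 × 30 + 27 − 2 = 1045 (labels ;00/;01 skipped at this minute). Total = 953046 + 5396 + 1045 = 959487.

959487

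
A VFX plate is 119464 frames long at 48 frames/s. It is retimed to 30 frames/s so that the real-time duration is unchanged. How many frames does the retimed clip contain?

Target frames = source frames × (target rate / source rate) = 119464 × (30)/(48) = 119464 × 5/8 = 74665.

74665 frames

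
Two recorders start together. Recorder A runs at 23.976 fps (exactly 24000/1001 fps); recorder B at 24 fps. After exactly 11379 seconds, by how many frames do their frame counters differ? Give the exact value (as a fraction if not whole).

273096/1001 frames

A emits 24000/1001 × 11379 = 273096000/1001 frames; B emits 24 × 11379 = 273096.
Difference = 273096/1001 frames (≈ 272.8232); B is ahead of A.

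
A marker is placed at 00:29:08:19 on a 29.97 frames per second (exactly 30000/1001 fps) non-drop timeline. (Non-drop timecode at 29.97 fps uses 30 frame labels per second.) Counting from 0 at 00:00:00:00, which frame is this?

Total seconds to the label: (0 × 3600 + 29 × 60 + 8) = 1748.
Frame index = 1748 × 30 + 19 = 52459.

frame 52459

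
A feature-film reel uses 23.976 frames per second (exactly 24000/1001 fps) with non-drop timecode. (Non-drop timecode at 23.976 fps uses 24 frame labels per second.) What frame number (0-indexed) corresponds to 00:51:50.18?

74658

Total seconds to the label: (0 × 3600 + 51 × 60 + 50) = 3110.
Frame index = 3110 × 24 + 18 = 74658.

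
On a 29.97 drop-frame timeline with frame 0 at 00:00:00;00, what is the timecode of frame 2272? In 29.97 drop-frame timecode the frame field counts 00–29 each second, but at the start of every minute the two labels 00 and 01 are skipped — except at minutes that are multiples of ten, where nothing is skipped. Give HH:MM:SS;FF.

00:01:15;24

Each 10-minute DF block holds 10 × 60 × 30 − 9 × 2 = 17982 frames. 2272 ÷ 17982 → 0 full blocks, remainder 2272.
Within the partial block the first minute is 1800 frames and each further minute 1798, so 1 further minute boundary passed. Total skipped labels = 18 × 0 + 2 × 1 = 2.
Non-drop label index = 2272 + 2 = 2274; at 30 labels/s that is 00:01:15:24, i.e. DF 00:01:15;24.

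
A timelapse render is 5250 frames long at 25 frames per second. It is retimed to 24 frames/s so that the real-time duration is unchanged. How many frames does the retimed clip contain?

5040 frames

Frames at target rate = 5250 × (24) / (25) = 5040.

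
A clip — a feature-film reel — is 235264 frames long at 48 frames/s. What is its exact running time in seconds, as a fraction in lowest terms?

Running time = 235264 ÷ (48) = 235264 × 1/48 = 14704/3 s.

14704/3 seconds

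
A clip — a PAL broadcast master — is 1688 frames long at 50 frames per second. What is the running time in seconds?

Running time = 1688 / (50) = 33.76 s.

33.76 seconds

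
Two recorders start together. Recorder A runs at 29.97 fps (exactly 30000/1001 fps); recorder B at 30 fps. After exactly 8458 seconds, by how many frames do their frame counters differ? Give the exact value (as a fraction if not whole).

A emits 30000/1001 × 8458 = 253740000/1001 frames; B emits 30 × 8458 = 253740.
Difference = 253740/1001 frames (≈ 253.4865); B is ahead of A.

253740/1001 frames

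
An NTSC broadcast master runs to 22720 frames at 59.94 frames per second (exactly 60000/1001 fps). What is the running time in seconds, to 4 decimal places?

379.0453 seconds

Running time = 22720 × 1001/60000 = 142142/375 s ≈ 379.0453 s.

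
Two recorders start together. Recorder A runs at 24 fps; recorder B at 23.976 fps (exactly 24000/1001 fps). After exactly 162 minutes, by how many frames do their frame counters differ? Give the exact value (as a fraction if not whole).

162 min = 9720 s.
A emits 24 × 9720 = 233280 frames; B emits 24000/1001 × 9720 = 233280000/1001.
Difference = 233280/1001 frames (≈ 233.0470); B is behind A.

233280/1001 frames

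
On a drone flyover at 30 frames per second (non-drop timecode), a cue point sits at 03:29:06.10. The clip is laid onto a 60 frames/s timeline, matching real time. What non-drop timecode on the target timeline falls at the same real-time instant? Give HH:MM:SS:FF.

03:29:06:20

Source frame index: (3×3600 + 29×60 + 6) × 30 + 10 = 376390.
Real time: 376390 / (30) = 37639/3 s.
Target frame: (37639/3) × (60) = 752780.
At 60 labels/s: frame 752780 → 03:29:06:20.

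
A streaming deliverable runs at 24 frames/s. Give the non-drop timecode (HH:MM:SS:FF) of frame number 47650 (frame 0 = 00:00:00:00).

47650 ÷ 24 = 1985 full seconds, remainder 10 frames.
1985 s = 0 h 33 min 5 s.
Timecode: 00:33:05:10.

00:33:05:10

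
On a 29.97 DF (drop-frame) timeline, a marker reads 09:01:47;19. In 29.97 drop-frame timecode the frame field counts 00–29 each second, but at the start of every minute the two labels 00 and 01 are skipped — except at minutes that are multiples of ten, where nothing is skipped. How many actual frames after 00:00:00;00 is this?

As if non-drop at 30 labels/s: (9 × 3600 + 1 × 60 + 47) × 30 + 19 = 975229.
Minute boundaries passed: 541; those not divisible by 10: 541 − 54 = 487; dropped labels = 2 × 487 = 974.
Actual frame index = 975229 − 974 = 974255.

974255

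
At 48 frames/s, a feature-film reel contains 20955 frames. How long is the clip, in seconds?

Running time = 20955 / (48) = 436.5625 s.

436.5625 seconds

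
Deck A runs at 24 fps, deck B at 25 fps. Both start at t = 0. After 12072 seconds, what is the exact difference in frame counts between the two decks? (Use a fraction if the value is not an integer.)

12072 frames

A emits 24 × 12072 = 289728 frames; B emits 25 × 12072 = 301800.
Difference = 12072 frames; B is ahead of A.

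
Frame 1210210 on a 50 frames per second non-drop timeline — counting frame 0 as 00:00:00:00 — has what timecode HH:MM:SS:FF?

06:43:24:10

1210210 ÷ 50 = 24204 full seconds, remainder 10 frames.
24204 s = 6 h 43 min 24 s.
Timecode: 06:43:24:10.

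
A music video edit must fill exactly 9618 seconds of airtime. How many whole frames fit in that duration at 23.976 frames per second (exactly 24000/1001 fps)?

230601 frames

Frames = 9618 × 24000/1001 = 32976000/143 ≈ 230601.3986.
Complete frames: 230601.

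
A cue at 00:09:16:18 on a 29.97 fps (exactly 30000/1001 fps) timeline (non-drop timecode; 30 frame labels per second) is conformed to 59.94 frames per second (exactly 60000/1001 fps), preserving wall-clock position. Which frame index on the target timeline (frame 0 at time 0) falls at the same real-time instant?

frame 33396

Source frame index: (0×3600 + 9×60 + 16) × 30 + 18 = 16698.
Real time: 16698 / (30000/1001) = 2785783/5000 s.
Target frame: (2785783/5000) × (60000/1001) = 33396.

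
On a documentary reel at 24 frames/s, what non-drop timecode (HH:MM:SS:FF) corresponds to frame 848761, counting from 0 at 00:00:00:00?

09:49:25:01

848761 ÷ 24 = 35365 full seconds, remainder 1 frame.
35365 s = 9 h 49 min 25 s.
Timecode: 09:49:25:01.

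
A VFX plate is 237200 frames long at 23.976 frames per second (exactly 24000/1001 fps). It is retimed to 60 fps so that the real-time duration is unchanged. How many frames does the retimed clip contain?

Target frames = source frames × (target rate / source rate) = 237200 × (60)/(24000/1001) = 237200 × 1001/400 = 593593.

593593 frames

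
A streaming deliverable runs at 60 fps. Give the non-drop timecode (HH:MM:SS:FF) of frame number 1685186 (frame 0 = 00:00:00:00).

1685186 ÷ 60 = 28086 full seconds, remainder 26 frames.
28086 s = 7 h 48 min 6 s.
Timecode: 07:48:06:26.

07:48:06:26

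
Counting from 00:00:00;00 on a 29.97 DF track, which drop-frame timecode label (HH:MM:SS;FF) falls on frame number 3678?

Ten DF minutes hold 17982 frames, so frame 3678 lies in block 0 (frames 0–17981) with 3678 frames into that block.
The block's first minute is 1800 frames and the rest 1798 each; 3678 frames reaches minute 2, so 0 × 18 + 2 × 2 = 4 labels have been skipped so far.
Adding those back, label number 3678 + 4 = 3682 at 30 labels/s is 122 s + 22 f = 0 h 2 min 2 s frame 22, i.e. 00:02:02;22.

00:02:02;22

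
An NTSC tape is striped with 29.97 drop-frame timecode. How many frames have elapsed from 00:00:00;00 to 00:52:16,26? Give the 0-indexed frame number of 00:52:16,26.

As if non-drop at 30 labels/s: (0 × 3600 + 52 × 60 + 16) × 30 + 26 = 94106.
Minute boundaries passed: 52; those not divisible by 10: 52 − 5 = 47; dropped labels = 2 × 47 = 94.
Actual frame index = 94106 − 94 = 94012.

94012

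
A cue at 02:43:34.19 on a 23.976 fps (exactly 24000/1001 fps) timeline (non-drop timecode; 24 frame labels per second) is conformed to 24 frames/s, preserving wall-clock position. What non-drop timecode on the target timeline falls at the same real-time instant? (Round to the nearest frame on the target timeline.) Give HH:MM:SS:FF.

Source frame index: (2×3600 + 43×60 + 34) × 24 + 19 = 235555.
Real time: 235555 / (24000/1001) = 47158111/4800 s.
Target frame: (47158111/4800) × (24) = 47158111/200 ≈ 235790.555 → 235791.
At 24 labels/s: frame 235791 → 02:43:44:15.

02:43:44:15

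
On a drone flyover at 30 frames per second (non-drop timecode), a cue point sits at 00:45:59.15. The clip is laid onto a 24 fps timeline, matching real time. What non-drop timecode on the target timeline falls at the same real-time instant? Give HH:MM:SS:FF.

00:45:59:12

Source frame index: (0×3600 + 45×60 + 59) × 30 + 15 = 82785.
Real time: 82785 / (30) = 5519/2 s.
Target frame: (5519/2) × (24) = 66228.
At 24 labels/s: frame 66228 → 00:45:59:12.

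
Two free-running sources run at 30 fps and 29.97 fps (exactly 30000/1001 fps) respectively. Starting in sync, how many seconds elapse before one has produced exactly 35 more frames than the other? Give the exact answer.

7007/6 seconds

The gap grows by |30000/1001 − 30| = 30/1001 frames per second.
Time for a 35-frame gap: 35 ÷ (30/1001) = 7007/6 s.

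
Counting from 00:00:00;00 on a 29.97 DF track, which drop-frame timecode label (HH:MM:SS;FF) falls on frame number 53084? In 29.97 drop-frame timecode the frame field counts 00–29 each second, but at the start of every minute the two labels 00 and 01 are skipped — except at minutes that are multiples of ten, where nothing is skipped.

00:29:31;08

Ten DF minutes hold 17982 frames, so frame 53084 lies in block 2 (frames 35964–53945) with 17120 frames into that block.
The block's first minute is 1800 frames and the rest 1798 each; 17120 frames reaches minute 9, so 2 × 18 + 9 × 2 = 54 labels have been skipped so far.
Adding those back, label number 53084 + 54 = 53138 at 30 labels/s is 1771 s + 8 f = 0 h 29 min 31 s frame 8, i.e. 00:29:31;08.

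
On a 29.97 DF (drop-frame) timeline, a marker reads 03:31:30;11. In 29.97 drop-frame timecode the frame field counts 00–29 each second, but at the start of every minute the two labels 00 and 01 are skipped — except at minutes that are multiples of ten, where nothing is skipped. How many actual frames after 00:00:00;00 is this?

380331

Complete 10-minute blocks: 21, each 17982 frames → 377622.
Remaining 1 whole minute in the current block: 1800 + 0 × 1798 = 1800 frames.
Within the current minute: 30 × 30 + 11 − 2 = 909 (labels ;00/;01 skipped at this minute). Total = 377622 + 1800 + 909 = 380331.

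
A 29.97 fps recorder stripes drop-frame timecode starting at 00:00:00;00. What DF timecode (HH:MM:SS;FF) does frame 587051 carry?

Each 10-minute DF block holds 10 × 60 × 30 − 9 × 2 = 17982 frames. 587051 ÷ 17982 → 32 full blocks, remainder 11627.
Within the partial block the first minute is 1800 frames and each further minute 1798, so 6 further minute boundaries passed. Total skipped labels = 18 × 32 + 2 × 6 = 588.
Non-drop label index = 587051 + 588 = 587639; at 30 labels/s that is 05:26:27:29, i.e. DF 05:26:27;29.

05:26:27;29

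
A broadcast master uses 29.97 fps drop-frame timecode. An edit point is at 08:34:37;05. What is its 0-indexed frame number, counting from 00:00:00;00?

925389

Complete 10-minute blocks: 51, each 17982 frames → 917082.
Remaining 4 whole minutes in the current block: 1800 + 3 × 1798 = 7194 frames.
Within the current minute: 37 × 30 + 5 − 2 = 1113 (labels ;00/;01 skipped at this minute). Total = 917082 + 7194 + 1113 = 925389.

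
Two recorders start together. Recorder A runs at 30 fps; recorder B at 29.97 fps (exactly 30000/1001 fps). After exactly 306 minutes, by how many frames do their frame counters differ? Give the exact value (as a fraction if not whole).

550800/1001 frames

306 min = 18360 s.
A emits 30 × 18360 = 550800 frames; B emits 30000/1001 × 18360 = 550800000/1001.
Difference = 550800/1001 frames (≈ 550.2498); B is behind A.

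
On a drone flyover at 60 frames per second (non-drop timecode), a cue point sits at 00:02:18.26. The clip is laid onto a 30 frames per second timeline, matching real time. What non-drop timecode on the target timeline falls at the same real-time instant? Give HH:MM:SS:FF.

00:02:18:13

Source frame index: (0×3600 + 2×60 + 18) × 60 + 26 = 8306.
Real time: 8306 / (60) = 4153/30 s.
Target frame: (4153/30) × (30) = 4153.
At 30 labels/s: frame 4153 → 00:02:18:13.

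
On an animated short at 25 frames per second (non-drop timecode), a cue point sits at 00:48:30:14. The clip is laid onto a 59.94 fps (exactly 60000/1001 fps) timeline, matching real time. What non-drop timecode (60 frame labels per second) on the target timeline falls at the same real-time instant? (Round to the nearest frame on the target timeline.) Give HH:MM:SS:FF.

00:48:27:39

Source frame index: (0×3600 + 48×60 + 30) × 25 + 14 = 72764.
Real time: 72764 / (25) = 72764/25 s.
Target frame: (72764/25) × (60000/1001) = 174633600/1001 ≈ 174459.141 → 174459.
At 60 labels/s: frame 174459 → 00:48:27:39.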